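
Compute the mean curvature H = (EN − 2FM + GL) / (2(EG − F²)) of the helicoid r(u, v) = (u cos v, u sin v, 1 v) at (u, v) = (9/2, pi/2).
H = 0

With E = 1, F = 0, G = u^2 + 1, L = 0, M = -1/sqrt(u^2 + 1), N = 0, assemble
  H = (EN − 2FM + GL) / (2(EG − F²)) = 0.
At (u, v) = (9/2, pi/2): H = 0.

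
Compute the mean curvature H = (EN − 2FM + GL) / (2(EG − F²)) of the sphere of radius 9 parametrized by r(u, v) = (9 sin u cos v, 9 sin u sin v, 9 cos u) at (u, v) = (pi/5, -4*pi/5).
H = -1/9

With E = 81, F = 0, G = 81*sin(u)^2, L = -9*sin(u)/Abs(sin(u)), M = 0, N = -9*sin(u)^3/Abs(sin(u)), assemble
  H = (EN − 2FM + GL) / (2(EG − F²)) = -sin(u)/(9*Abs(sin(u))).
At (u, v) = (pi/5, -4*pi/5): H = -1/9.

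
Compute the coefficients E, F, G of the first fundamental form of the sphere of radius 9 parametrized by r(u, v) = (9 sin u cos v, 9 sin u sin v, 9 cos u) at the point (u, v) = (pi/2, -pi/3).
E = 81;  F = 0;  G = 81

Partials: r_u = (9*cos(u)*cos(v), 9*sin(v)*cos(u), -9*sin(u)), r_v = (-9*sin(u)*sin(v), 9*sin(u)*cos(v), 0). As functions of (u, v):
  E = r_u · r_u = 81,
  F = r_u · r_v = 0,
  G = r_v · r_v = 81*sin(u)^2.
Evaluating at (u, v) = (pi/2, -pi/3): E = 81, F = 0, G = 81.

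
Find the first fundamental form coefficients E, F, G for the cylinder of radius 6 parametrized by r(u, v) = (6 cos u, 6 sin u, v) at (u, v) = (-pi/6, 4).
E = 36;  F = 0;  G = 1

Partials: r_u = (-6*sin(u), 6*cos(u), 0), r_v = (0, 0, 1). As functions of (u, v):
  E = r_u · r_u = 36,
  F = r_u · r_v = 0,
  G = r_v · r_v = 1.
Evaluating at (u, v) = (-pi/6, 4): E = 36, F = 0, G = 1.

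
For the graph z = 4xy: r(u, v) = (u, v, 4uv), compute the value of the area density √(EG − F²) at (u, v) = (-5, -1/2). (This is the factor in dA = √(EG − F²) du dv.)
√(EG − F²)|_{(-5, -1/2)} = 9*sqrt(5)

E = 16*v^2 + 1, F = 16*u*v, G = 16*u^2 + 1, so EG − F² = 16*u^2 + 16*v^2 + 1. Taking the positive square root: √(EG − F²) = sqrt(16*u^2 + 16*v^2 + 1). At (u, v) = (-5, -1/2): 9*sqrt(5).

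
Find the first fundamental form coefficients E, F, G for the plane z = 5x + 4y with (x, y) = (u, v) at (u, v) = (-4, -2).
E = 26;  F = 20;  G = 17

Partials: r_u = (1, 0, 5), r_v = (0, 1, 4). As functions of (u, v):
  E = r_u · r_u = 26,
  F = r_u · r_v = 20,
  G = r_v · r_v = 17.
Evaluating at (u, v) = (-4, -2): E = 26, F = 20, G = 17.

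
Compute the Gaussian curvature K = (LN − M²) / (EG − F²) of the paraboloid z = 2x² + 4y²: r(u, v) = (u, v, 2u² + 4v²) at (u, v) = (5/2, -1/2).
K = 32/13689

Coefficients of the first fundamental form: E = 16*u^2 + 1, F = 32*u*v, G = 64*v^2 + 1.
Coefficients of the second fundamental form: L = 4/sqrt(16*u^2 + 64*v^2 + 1), M = 0, N = 8/sqrt(16*u^2 + 64*v^2 + 1).
Assemble K = (LN − M²)/(EG − F²) = 32/(256*u^4 + 2048*u^2*v^2 + 32*u^2 + 4096*v^4 + 128*v^2 + 1). At (u, v) = (5/2, -1/2): K = 32/13689.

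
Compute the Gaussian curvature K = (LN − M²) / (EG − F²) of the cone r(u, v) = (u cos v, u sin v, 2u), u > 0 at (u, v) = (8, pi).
K = 0

Coefficients of the first fundamental form: E = 5, F = 0, G = u^2.
Coefficients of the second fundamental form: L = 0, M = 0, N = 2*sqrt(5)*u^2/(5*Abs(u)).
Assemble K = (LN − M²)/(EG − F²) = 0. At (u, v) = (8, pi): K = 0.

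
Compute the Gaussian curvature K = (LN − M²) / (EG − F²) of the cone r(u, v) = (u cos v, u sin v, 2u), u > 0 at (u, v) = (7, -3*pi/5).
K = 0

Coefficients of the first fundamental form: E = 5, F = 0, G = u^2.
Coefficients of the second fundamental form: L = 0, M = 0, N = 2*sqrt(5)*u^2/(5*Abs(u)).
Assemble K = (LN − M²)/(EG − F²) = 0. At (u, v) = (7, -3*pi/5): K = 0.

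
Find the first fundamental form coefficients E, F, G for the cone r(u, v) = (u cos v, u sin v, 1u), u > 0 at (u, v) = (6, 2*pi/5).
E = 2;  F = 0;  G = 36

Partials: r_u = (cos(v), sin(v), 1), r_v = (-u*sin(v), u*cos(v), 0). As functions of (u, v):
  E = r_u · r_u = 2,
  F = r_u · r_v = 0,
  G = r_v · r_v = u^2.
Evaluating at (u, v) = (6, 2*pi/5): E = 2, F = 0, G = 36.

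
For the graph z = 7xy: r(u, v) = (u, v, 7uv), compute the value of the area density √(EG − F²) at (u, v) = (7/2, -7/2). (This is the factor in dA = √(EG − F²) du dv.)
√(EG − F²)|_{(7/2, -7/2)} = 3*sqrt(534)/2

E = 49*v^2 + 1, F = 49*u*v, G = 49*u^2 + 1, so EG − F² = 49*u^2 + 49*v^2 + 1. Taking the positive square root: √(EG − F²) = sqrt(49*u^2 + 49*v^2 + 1). At (u, v) = (7/2, -7/2): 3*sqrt(534)/2.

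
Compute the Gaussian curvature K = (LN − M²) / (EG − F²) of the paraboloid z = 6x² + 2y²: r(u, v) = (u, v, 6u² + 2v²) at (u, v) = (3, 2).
K = 48/1852321

Coefficients of the first fundamental form: E = 144*u^2 + 1, F = 48*u*v, G = 16*v^2 + 1.
Coefficients of the second fundamental form: L = 12/sqrt(144*u^2 + 16*v^2 + 1), M = 0, N = 4/sqrt(144*u^2 + 16*v^2 + 1).
Assemble K = (LN − M²)/(EG − F²) = 48/(20736*u^4 + 4608*u^2*v^2 + 288*u^2 + 256*v^4 + 32*v^2 + 1). At (u, v) = (3, 2): K = 48/1852321.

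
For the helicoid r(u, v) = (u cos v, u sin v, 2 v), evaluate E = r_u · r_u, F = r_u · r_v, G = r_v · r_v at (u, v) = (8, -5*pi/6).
E = 1;  F = 0;  G = 68

Partials: r_u = (cos(v), sin(v), 0), r_v = (-u*sin(v), u*cos(v), 2). As functions of (u, v):
  E = r_u · r_u = 1,
  F = r_u · r_v = 0,
  G = r_v · r_v = u^2 + 4.
Evaluating at (u, v) = (8, -5*pi/6): E = 1, F = 0, G = 68.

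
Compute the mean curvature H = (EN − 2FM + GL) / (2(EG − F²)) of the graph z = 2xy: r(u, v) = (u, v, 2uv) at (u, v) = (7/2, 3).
H = -21*sqrt(86)/1849

With E = 4*v^2 + 1, F = 4*u*v, G = 4*u^2 + 1, L = 0, M = 2/sqrt(4*u^2 + 4*v^2 + 1), N = 0, assemble
  H = (EN − 2FM + GL) / (2(EG − F²)) = -8*u*v/(4*u^2 + 4*v^2 + 1)^(3/2).
At (u, v) = (7/2, 3): H = -21*sqrt(86)/1849.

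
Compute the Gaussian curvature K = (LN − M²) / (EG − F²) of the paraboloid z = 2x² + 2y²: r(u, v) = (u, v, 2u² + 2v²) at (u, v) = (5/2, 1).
K = 16/13689

Coefficients of the first fundamental form: E = 16*u^2 + 1, F = 16*u*v, G = 16*v^2 + 1.
Coefficients of the second fundamental form: L = 4/sqrt(16*u^2 + 16*v^2 + 1), M = 0, N = 4/sqrt(16*u^2 + 16*v^2 + 1).
Assemble K = (LN − M²)/(EG − F²) = 16/(256*u^4 + 512*u^2*v^2 + 32*u^2 + 256*v^4 + 32*v^2 + 1). At (u, v) = (5/2, 1): K = 16/13689.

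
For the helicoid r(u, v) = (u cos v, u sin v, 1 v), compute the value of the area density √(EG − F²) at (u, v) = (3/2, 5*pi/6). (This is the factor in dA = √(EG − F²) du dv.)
√(EG − F²)|_{(3/2, 5*pi/6)} = sqrt(13)/2

E = 1, F = 0, G = u^2 + 1, so EG − F² = u^2 + 1. Taking the positive square root: √(EG − F²) = sqrt(u^2 + 1). At (u, v) = (3/2, 5*pi/6): sqrt(13)/2.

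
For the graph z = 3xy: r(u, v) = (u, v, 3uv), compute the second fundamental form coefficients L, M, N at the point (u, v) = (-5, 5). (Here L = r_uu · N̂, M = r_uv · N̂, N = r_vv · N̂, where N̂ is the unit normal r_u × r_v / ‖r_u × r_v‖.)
L = 0;  M = 3*sqrt(451)/451;  N = 0

Compute the unit normal N̂(u, v) = (-3*v/sqrt(9*u^2 + 9*v^2 + 1), -3*u/sqrt(9*u^2 + 9*v^2 + 1), 1/sqrt(9*u^2 + 9*v^2 + 1)), and the second partials r_uu, r_uv, r_vv. Take dot products:
  L(u, v) = r_uu · N̂ = 0,
  M(u, v) = r_uv · N̂ = 3/sqrt(9*u^2 + 9*v^2 + 1),
  N(u, v) = r_vv · N̂ = 0.
Evaluating at (u, v) = (-5, 5):
  L = 0, M = 3*sqrt(451)/451, N = 0.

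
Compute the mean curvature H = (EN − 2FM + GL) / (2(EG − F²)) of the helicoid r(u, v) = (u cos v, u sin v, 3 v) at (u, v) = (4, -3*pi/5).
H = 0

With E = 1, F = 0, G = u^2 + 9, L = 0, M = -3/sqrt(u^2 + 9), N = 0, assemble
  H = (EN − 2FM + GL) / (2(EG − F²)) = 0.
At (u, v) = (4, -3*pi/5): H = 0.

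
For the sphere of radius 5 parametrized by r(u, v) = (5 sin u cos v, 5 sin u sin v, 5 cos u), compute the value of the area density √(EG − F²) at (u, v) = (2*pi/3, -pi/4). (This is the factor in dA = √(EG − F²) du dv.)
√(EG − F²)|_{(2*pi/3, -pi/4)} = 25*sqrt(3)/2

E = 25, F = 0, G = 25*sin(u)^2, so EG − F² = 625*sin(u)^2. Taking the positive square root: √(EG − F²) = 25*Abs(sin(u)). At (u, v) = (2*pi/3, -pi/4): 25*sqrt(3)/2.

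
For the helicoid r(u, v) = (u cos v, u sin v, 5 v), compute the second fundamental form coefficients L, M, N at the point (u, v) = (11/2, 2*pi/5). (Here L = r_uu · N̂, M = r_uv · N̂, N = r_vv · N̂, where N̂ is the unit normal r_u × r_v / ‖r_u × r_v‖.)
L = 0;  M = -10*sqrt(221)/221;  N = 0

Compute the unit normal N̂(u, v) = (5*sin(v)/sqrt(u^2 + 25), -5*cos(v)/sqrt(u^2 + 25), u/sqrt(u^2 + 25)), and the second partials r_uu, r_uv, r_vv. Take dot products:
  L(u, v) = r_uu · N̂ = 0,
  M(u, v) = r_uv · N̂ = -5/sqrt(u^2 + 25),
  N(u, v) = r_vv · N̂ = 0.
Evaluating at (u, v) = (11/2, 2*pi/5):
  L = 0, M = -10*sqrt(221)/221, N = 0.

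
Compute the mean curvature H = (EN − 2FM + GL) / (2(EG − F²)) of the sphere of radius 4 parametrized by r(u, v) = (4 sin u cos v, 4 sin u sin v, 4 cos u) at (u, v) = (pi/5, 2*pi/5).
H = -1/4

With E = 16, F = 0, G = 16*sin(u)^2, L = -4*sin(u)/Abs(sin(u)), M = 0, N = -4*sin(u)^3/Abs(sin(u)), assemble
  H = (EN − 2FM + GL) / (2(EG − F²)) = -sin(u)/(4*Abs(sin(u))).
At (u, v) = (pi/5, 2*pi/5): H = -1/4.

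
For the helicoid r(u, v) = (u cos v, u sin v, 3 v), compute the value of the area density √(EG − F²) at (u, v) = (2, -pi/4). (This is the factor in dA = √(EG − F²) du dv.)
√(EG − F²)|_{(2, -pi/4)} = sqrt(13)

E = 1, F = 0, G = u^2 + 9, so EG − F² = u^2 + 9. Taking the positive square root: √(EG − F²) = sqrt(u^2 + 9). At (u, v) = (2, -pi/4): sqrt(13).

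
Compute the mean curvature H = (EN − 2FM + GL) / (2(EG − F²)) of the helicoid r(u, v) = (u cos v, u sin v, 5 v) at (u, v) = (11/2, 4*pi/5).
H = 0

With E = 1, F = 0, G = u^2 + 25, L = 0, M = -5/sqrt(u^2 + 25), N = 0, assemble
  H = (EN − 2FM + GL) / (2(EG − F²)) = 0.
At (u, v) = (11/2, 4*pi/5): H = 0.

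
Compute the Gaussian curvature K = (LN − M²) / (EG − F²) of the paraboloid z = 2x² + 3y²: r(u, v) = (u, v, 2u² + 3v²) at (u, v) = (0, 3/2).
K = 6/1681

Coefficients of the first fundamental form: E = 16*u^2 + 1, F = 24*u*v, G = 36*v^2 + 1.
Coefficients of the second fundamental form: L = 4/sqrt(16*u^2 + 36*v^2 + 1), M = 0, N = 6/sqrt(16*u^2 + 36*v^2 + 1).
Assemble K = (LN − M²)/(EG − F²) = 24/(256*u^4 + 1152*u^2*v^2 + 32*u^2 + 1296*v^4 + 72*v^2 + 1). At (u, v) = (0, 3/2): K = 6/1681.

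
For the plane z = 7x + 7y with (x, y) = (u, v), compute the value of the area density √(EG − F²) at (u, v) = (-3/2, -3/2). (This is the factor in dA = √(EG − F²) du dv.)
√(EG − F²)|_{(-3/2, -3/2)} = 3*sqrt(11)

E = 50, F = 49, G = 50, so EG − F² = 99. Taking the positive square root: √(EG − F²) = 3*sqrt(11). At (u, v) = (-3/2, -3/2): 3*sqrt(11).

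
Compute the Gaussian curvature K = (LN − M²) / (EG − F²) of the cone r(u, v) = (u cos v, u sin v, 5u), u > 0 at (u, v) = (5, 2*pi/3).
K = 0

Coefficients of the first fundamental form: E = 26, F = 0, G = u^2.
Coefficients of the second fundamental form: L = 0, M = 0, N = 5*sqrt(26)*u^2/(26*Abs(u)).
Assemble K = (LN − M²)/(EG − F²) = 0. At (u, v) = (5, 2*pi/3): K = 0.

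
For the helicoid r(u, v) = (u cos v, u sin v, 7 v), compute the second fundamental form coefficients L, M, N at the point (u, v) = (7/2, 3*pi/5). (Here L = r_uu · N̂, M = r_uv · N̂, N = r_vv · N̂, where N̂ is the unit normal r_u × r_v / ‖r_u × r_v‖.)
L = 0;  M = -2*sqrt(5)/5;  N = 0

Compute the unit normal N̂(u, v) = (7*sin(v)/sqrt(u^2 + 49), -7*cos(v)/sqrt(u^2 + 49), u/sqrt(u^2 + 49)), and the second partials r_uu, r_uv, r_vv. Take dot products:
  L(u, v) = r_uu · N̂ = 0,
  M(u, v) = r_uv · N̂ = -7/sqrt(u^2 + 49),
  N(u, v) = r_vv · N̂ = 0.
Evaluating at (u, v) = (7/2, 3*pi/5):
  L = 0, M = -2*sqrt(5)/5, N = 0.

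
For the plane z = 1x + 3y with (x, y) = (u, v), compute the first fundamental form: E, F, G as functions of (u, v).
E = 2;  F = 3;  G = 10

Compute partials: r_u = (1, 0, 1), r_v = (0, 1, 3). Then
  E = r_u · r_u = 2,
  F = r_u · r_v = 3,
  G = r_v · r_v = 10.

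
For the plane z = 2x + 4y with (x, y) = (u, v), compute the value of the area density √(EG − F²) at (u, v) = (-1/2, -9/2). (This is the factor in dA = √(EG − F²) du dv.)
√(EG − F²)|_{(-1/2, -9/2)} = sqrt(21)

E = 5, F = 8, G = 17, so EG − F² = 21. Taking the positive square root: √(EG − F²) = sqrt(21). At (u, v) = (-1/2, -9/2): sqrt(21).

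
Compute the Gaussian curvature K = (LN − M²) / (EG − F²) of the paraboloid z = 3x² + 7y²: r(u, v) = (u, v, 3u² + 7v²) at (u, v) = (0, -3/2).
K = 21/48841

Coefficients of the first fundamental form: E = 36*u^2 + 1, F = 84*u*v, G = 196*v^2 + 1.
Coefficients of the second fundamental form: L = 6/sqrt(36*u^2 + 196*v^2 + 1), M = 0, N = 14/sqrt(36*u^2 + 196*v^2 + 1).
Assemble K = (LN − M²)/(EG − F²) = 84/(1296*u^4 + 14112*u^2*v^2 + 72*u^2 + 38416*v^4 + 392*v^2 + 1). At (u, v) = (0, -3/2): K = 21/48841.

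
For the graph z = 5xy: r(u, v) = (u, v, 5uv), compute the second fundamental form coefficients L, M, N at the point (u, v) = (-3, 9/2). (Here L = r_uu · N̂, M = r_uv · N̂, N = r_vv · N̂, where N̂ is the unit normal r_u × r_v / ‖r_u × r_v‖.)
L = 0;  M = 10*sqrt(2929)/2929;  N = 0

Compute the unit normal N̂(u, v) = (-5*v/sqrt(25*u^2 + 25*v^2 + 1), -5*u/sqrt(25*u^2 + 25*v^2 + 1), 1/sqrt(25*u^2 + 25*v^2 + 1)), and the second partials r_uu, r_uv, r_vv. Take dot products:
  L(u, v) = r_uu · N̂ = 0,
  M(u, v) = r_uv · N̂ = 5/sqrt(25*u^2 + 25*v^2 + 1),
  N(u, v) = r_vv · N̂ = 0.
Evaluating at (u, v) = (-3, 9/2):
  L = 0, M = 10*sqrt(2929)/2929, N = 0.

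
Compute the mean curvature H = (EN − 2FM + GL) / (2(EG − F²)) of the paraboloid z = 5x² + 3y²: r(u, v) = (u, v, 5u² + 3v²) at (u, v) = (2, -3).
H = 2828*sqrt(29)/105125

With E = 100*u^2 + 1, F = 60*u*v, G = 36*v^2 + 1, L = 10/sqrt(100*u^2 + 36*v^2 + 1), M = 0, N = 6/sqrt(100*u^2 + 36*v^2 + 1), assemble
  H = (EN − 2FM + GL) / (2(EG − F²)) = 4*(75*u^2 + 45*v^2 + 2)/(100*u^2 + 36*v^2 + 1)^(3/2).
At (u, v) = (2, -3): H = 2828*sqrt(29)/105125.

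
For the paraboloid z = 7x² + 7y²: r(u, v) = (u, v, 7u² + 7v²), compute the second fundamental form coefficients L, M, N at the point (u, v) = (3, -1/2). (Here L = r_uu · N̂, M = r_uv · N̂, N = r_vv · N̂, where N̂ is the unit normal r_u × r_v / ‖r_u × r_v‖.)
L = 7*sqrt(1814)/907;  M = 0;  N = 7*sqrt(1814)/907

Compute the unit normal N̂(u, v) = (-14*u/sqrt(196*u^2 + 196*v^2 + 1), -14*v/sqrt(196*u^2 + 196*v^2 + 1), 1/sqrt(196*u^2 + 196*v^2 + 1)), and the second partials r_uu, r_uv, r_vv. Take dot products:
  L(u, v) = r_uu · N̂ = 14/sqrt(196*u^2 + 196*v^2 + 1),
  M(u, v) = r_uv · N̂ = 0,
  N(u, v) = r_vv · N̂ = 14/sqrt(196*u^2 + 196*v^2 + 1).
Evaluating at (u, v) = (3, -1/2):
  L = 7*sqrt(1814)/907, M = 0, N = 7*sqrt(1814)/907.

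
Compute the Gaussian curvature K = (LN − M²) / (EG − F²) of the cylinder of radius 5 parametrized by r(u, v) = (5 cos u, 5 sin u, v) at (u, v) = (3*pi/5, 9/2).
K = 0

Coefficients of the first fundamental form: E = 25, F = 0, G = 1.
Coefficients of the second fundamental form: L = -5, M = 0, N = 0.
Assemble K = (LN − M²)/(EG − F²) = 0. At (u, v) = (3*pi/5, 9/2): K = 0.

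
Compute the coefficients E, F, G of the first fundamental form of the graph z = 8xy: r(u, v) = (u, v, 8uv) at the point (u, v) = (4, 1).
E = 65;  F = 256;  G = 1025

Partials: r_u = (1, 0, 8*v), r_v = (0, 1, 8*u). As functions of (u, v):
  E = r_u · r_u = 64*v^2 + 1,
  F = r_u · r_v = 64*u*v,
  G = r_v · r_v = 64*u^2 + 1.
Evaluating at (u, v) = (4, 1): E = 65, F = 256, G = 1025.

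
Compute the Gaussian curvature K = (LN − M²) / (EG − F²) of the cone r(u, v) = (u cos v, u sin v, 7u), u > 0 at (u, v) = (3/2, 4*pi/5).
K = 0

Coefficients of the first fundamental form: E = 50, F = 0, G = u^2.
Coefficients of the second fundamental form: L = 0, M = 0, N = 7*sqrt(2)*u^2/(10*Abs(u)).
Assemble K = (LN − M²)/(EG − F²) = 0. At (u, v) = (3/2, 4*pi/5): K = 0.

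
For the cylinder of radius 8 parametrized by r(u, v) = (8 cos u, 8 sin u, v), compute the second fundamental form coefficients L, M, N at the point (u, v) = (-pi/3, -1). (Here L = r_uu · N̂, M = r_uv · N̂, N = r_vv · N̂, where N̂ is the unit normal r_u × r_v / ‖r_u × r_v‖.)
L = -8;  M = 0;  N = 0

Compute the unit normal N̂(u, v) = (cos(u), sin(u), 0), and the second partials r_uu, r_uv, r_vv. Take dot products:
  L(u, v) = r_uu · N̂ = -8,
  M(u, v) = r_uv · N̂ = 0,
  N(u, v) = r_vv · N̂ = 0.
Evaluating at (u, v) = (-pi/3, -1):
  L = -8, M = 0, N = 0.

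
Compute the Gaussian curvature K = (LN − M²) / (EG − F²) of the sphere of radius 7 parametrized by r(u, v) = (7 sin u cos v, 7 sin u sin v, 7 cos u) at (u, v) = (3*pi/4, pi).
K = 1/49

Coefficients of the first fundamental form: E = 49, F = 0, G = 49*sin(u)^2.
Coefficients of the second fundamental form: L = -7*sin(u)/Abs(sin(u)), M = 0, N = -7*sin(u)^3/Abs(sin(u)).
Assemble K = (LN − M²)/(EG − F²) = 1/49. At (u, v) = (3*pi/4, pi): K = 1/49.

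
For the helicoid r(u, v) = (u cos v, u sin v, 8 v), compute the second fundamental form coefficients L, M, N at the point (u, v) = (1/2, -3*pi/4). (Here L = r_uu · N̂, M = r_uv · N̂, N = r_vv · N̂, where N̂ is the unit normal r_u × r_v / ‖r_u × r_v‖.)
L = 0;  M = -16*sqrt(257)/257;  N = 0

Compute the unit normal N̂(u, v) = (8*sin(v)/sqrt(u^2 + 64), -8*cos(v)/sqrt(u^2 + 64), u/sqrt(u^2 + 64)), and the second partials r_uu, r_uv, r_vv. Take dot products:
  L(u, v) = r_uu · N̂ = 0,
  M(u, v) = r_uv · N̂ = -8/sqrt(u^2 + 64),
  N(u, v) = r_vv · N̂ = 0.
Evaluating at (u, v) = (1/2, -3*pi/4):
  L = 0, M = -16*sqrt(257)/257, N = 0.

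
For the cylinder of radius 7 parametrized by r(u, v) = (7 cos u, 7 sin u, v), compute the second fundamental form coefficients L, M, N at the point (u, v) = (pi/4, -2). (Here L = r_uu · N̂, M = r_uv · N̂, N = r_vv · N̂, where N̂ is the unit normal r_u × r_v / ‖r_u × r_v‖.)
L = -7;  M = 0;  N = 0

Compute the unit normal N̂(u, v) = (cos(u), sin(u), 0), and the second partials r_uu, r_uv, r_vv. Take dot products:
  L(u, v) = r_uu · N̂ = -7,
  M(u, v) = r_uv · N̂ = 0,
  N(u, v) = r_vv · N̂ = 0.
Evaluating at (u, v) = (pi/4, -2):
  L = -7, M = 0, N = 0.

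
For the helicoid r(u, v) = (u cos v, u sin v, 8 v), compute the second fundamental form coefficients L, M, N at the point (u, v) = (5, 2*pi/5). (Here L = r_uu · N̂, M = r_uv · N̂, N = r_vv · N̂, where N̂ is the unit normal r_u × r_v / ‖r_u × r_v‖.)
L = 0;  M = -8*sqrt(89)/89;  N = 0

Compute the unit normal N̂(u, v) = (8*sin(v)/sqrt(u^2 + 64), -8*cos(v)/sqrt(u^2 + 64), u/sqrt(u^2 + 64)), and the second partials r_uu, r_uv, r_vv. Take dot products:
  L(u, v) = r_uu · N̂ = 0,
  M(u, v) = r_uv · N̂ = -8/sqrt(u^2 + 64),
  N(u, v) = r_vv · N̂ = 0.
Evaluating at (u, v) = (5, 2*pi/5):
  L = 0, M = -8*sqrt(89)/89, N = 0.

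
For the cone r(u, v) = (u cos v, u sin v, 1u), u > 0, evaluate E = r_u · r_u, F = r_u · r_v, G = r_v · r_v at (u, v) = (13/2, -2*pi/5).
E = 2;  F = 0;  G = 169/4

Partials: r_u = (cos(v), sin(v), 1), r_v = (-u*sin(v), u*cos(v), 0). As functions of (u, v):
  E = r_u · r_u = 2,
  F = r_u · r_v = 0,
  G = r_v · r_v = u^2.
Evaluating at (u, v) = (13/2, -2*pi/5): E = 2, F = 0, G = 169/4.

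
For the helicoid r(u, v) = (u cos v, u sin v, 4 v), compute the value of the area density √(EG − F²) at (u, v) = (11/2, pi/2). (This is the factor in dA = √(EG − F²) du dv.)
√(EG − F²)|_{(11/2, pi/2)} = sqrt(185)/2

E = 1, F = 0, G = u^2 + 16, so EG − F² = u^2 + 16. Taking the positive square root: √(EG − F²) = sqrt(u^2 + 16). At (u, v) = (11/2, pi/2): sqrt(185)/2.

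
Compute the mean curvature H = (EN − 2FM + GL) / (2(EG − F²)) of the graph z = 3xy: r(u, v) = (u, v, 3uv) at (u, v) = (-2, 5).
H = 135*sqrt(262)/34322

With E = 9*v^2 + 1, F = 9*u*v, G = 9*u^2 + 1, L = 0, M = 3/sqrt(9*u^2 + 9*v^2 + 1), N = 0, assemble
  H = (EN − 2FM + GL) / (2(EG − F²)) = -27*u*v/(9*u^2 + 9*v^2 + 1)^(3/2).
At (u, v) = (-2, 5): H = 135*sqrt(262)/34322.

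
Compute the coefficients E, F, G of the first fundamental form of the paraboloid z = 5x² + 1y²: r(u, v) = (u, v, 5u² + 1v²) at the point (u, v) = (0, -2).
E = 1;  F = 0;  G = 17

Partials: r_u = (1, 0, 10*u), r_v = (0, 1, 2*v). As functions of (u, v):
  E = r_u · r_u = 100*u^2 + 1,
  F = r_u · r_v = 20*u*v,
  G = r_v · r_v = 4*v^2 + 1.
Evaluating at (u, v) = (0, -2): E = 1, F = 0, G = 17.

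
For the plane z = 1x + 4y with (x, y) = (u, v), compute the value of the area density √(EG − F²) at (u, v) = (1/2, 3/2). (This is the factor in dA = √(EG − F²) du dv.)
√(EG − F²)|_{(1/2, 3/2)} = 3*sqrt(2)

E = 2, F = 4, G = 17, so EG − F² = 18. Taking the positive square root: √(EG − F²) = 3*sqrt(2). At (u, v) = (1/2, 3/2): 3*sqrt(2).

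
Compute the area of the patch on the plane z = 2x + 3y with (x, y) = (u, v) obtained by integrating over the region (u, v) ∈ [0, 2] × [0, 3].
Area = 6*sqrt(14)

Area = ∫∫ √(EG − F²) du dv with √(EG − F²) = sqrt(14). Integrating over [0, 2] × [0, 3] gives 6*sqrt(14).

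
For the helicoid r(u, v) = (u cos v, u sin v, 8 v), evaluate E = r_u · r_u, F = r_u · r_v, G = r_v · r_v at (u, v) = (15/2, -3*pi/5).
E = 1;  F = 0;  G = 481/4

Partials: r_u = (cos(v), sin(v), 0), r_v = (-u*sin(v), u*cos(v), 8). As functions of (u, v):
  E = r_u · r_u = 1,
  F = r_u · r_v = 0,
  G = r_v · r_v = u^2 + 64.
Evaluating at (u, v) = (15/2, -3*pi/5): E = 1, F = 0, G = 481/4.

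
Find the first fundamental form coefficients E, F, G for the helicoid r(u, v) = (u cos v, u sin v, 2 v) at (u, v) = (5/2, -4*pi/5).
E = 1;  F = 0;  G = 41/4

Partials: r_u = (cos(v), sin(v), 0), r_v = (-u*sin(v), u*cos(v), 2). As functions of (u, v):
  E = r_u · r_u = 1,
  F = r_u · r_v = 0,
  G = r_v · r_v = u^2 + 4.
Evaluating at (u, v) = (5/2, -4*pi/5): E = 1, F = 0, G = 41/4.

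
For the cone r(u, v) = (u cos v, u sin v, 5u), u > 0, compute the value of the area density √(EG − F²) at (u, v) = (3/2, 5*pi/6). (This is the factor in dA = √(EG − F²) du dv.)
√(EG − F²)|_{(3/2, 5*pi/6)} = 3*sqrt(26)/2

E = 26, F = 0, G = u^2, so EG − F² = 26*u^2. Taking the positive square root: √(EG − F²) = sqrt(26)*Abs(u). At (u, v) = (3/2, 5*pi/6): 3*sqrt(26)/2.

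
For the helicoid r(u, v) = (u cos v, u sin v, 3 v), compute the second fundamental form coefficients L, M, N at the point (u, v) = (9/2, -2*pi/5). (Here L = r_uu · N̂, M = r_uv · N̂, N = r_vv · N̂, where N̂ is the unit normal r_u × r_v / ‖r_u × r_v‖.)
L = 0;  M = -2*sqrt(13)/13;  N = 0

Compute the unit normal N̂(u, v) = (3*sin(v)/sqrt(u^2 + 9), -3*cos(v)/sqrt(u^2 + 9), u/sqrt(u^2 + 9)), and the second partials r_uu, r_uv, r_vv. Take dot products:
  L(u, v) = r_uu · N̂ = 0,
  M(u, v) = r_uv · N̂ = -3/sqrt(u^2 + 9),
  N(u, v) = r_vv · N̂ = 0.
Evaluating at (u, v) = (9/2, -2*pi/5):
  L = 0, M = -2*sqrt(13)/13, N = 0.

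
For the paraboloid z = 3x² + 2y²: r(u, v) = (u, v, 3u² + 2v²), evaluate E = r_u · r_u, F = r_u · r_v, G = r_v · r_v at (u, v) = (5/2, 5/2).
E = 226;  F = 150;  G = 101

Partials: r_u = (1, 0, 6*u), r_v = (0, 1, 4*v). As functions of (u, v):
  E = r_u · r_u = 36*u^2 + 1,
  F = r_u · r_v = 24*u*v,
  G = r_v · r_v = 16*v^2 + 1.
Evaluating at (u, v) = (5/2, 5/2): E = 226, F = 150, G = 101.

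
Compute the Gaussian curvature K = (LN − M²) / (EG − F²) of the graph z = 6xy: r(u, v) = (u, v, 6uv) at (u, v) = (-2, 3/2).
K = -9/12769

Coefficients of the first fundamental form: E = 36*v^2 + 1, F = 36*u*v, G = 36*u^2 + 1.
Coefficients of the second fundamental form: L = 0, M = 6/sqrt(36*u^2 + 36*v^2 + 1), N = 0.
Assemble K = (LN − M²)/(EG − F²) = -36/(1296*u^4 + 2592*u^2*v^2 + 72*u^2 + 1296*v^4 + 72*v^2 + 1). At (u, v) = (-2, 3/2): K = -9/12769.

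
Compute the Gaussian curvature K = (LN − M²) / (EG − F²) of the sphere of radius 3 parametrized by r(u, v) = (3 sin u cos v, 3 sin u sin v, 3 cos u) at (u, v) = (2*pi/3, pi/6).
K = 1/9

Coefficients of the first fundamental form: E = 9, F = 0, G = 9*sin(u)^2.
Coefficients of the second fundamental form: L = -3*sin(u)/Abs(sin(u)), M = 0, N = -3*sin(u)^3/Abs(sin(u)).
Assemble K = (LN − M²)/(EG − F²) = 1/9. At (u, v) = (2*pi/3, pi/6): K = 1/9.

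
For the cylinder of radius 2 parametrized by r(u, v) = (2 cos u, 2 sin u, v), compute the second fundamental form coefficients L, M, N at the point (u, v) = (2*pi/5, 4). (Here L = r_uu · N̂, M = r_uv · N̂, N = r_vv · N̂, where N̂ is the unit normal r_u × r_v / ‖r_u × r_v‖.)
L = -2;  M = 0;  N = 0

Compute the unit normal N̂(u, v) = (cos(u), sin(u), 0), and the second partials r_uu, r_uv, r_vv. Take dot products:
  L(u, v) = r_uu · N̂ = -2,
  M(u, v) = r_uv · N̂ = 0,
  N(u, v) = r_vv · N̂ = 0.
Evaluating at (u, v) = (2*pi/5, 4):
  L = -2, M = 0, N = 0.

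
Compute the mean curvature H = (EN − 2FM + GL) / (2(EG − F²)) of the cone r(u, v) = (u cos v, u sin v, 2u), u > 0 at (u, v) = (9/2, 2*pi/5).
H = 2*sqrt(5)/45

With E = 5, F = 0, G = u^2, L = 0, M = 0, N = 2*sqrt(5)*u^2/(5*Abs(u)), assemble
  H = (EN − 2FM + GL) / (2(EG − F²)) = sqrt(5)/(5*Abs(u)).
At (u, v) = (9/2, 2*pi/5): H = 2*sqrt(5)/45.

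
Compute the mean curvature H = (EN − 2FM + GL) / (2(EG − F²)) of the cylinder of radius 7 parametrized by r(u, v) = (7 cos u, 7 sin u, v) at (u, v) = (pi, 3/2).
H = -1/14

With E = 49, F = 0, G = 1, L = -7, M = 0, N = 0, assemble
  H = (EN − 2FM + GL) / (2(EG − F²)) = -1/14.
At (u, v) = (pi, 3/2): H = -1/14.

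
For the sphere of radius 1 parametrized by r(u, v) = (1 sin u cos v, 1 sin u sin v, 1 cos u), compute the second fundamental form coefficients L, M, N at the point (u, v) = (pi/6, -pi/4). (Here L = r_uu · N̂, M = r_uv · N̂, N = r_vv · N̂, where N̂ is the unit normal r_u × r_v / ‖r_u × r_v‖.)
L = -1;  M = 0;  N = -1/4

Compute the unit normal N̂(u, v) = (sin(u)^2*cos(v)/Abs(sin(u)), sin(u)^2*sin(v)/Abs(sin(u)), sin(2*u)/(2*Abs(sin(u)))), and the second partials r_uu, r_uv, r_vv. Take dot products:
  L(u, v) = r_uu · N̂ = -sin(u)/Abs(sin(u)),
  M(u, v) = r_uv · N̂ = 0,
  N(u, v) = r_vv · N̂ = -sin(u)^3/Abs(sin(u)).
Evaluating at (u, v) = (pi/6, -pi/4):
  L = -1, M = 0, N = -1/4.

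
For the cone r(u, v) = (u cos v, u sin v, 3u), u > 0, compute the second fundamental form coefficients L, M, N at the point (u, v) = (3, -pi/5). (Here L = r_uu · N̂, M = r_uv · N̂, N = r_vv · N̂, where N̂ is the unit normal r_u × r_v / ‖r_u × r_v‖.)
L = 0;  M = 0;  N = 9*sqrt(10)/10

Compute the unit normal N̂(u, v) = (-3*sqrt(10)*u*cos(v)/(10*Abs(u)), -3*sqrt(10)*u*sin(v)/(10*Abs(u)), sqrt(10)*u/(10*Abs(u))), and the second partials r_uu, r_uv, r_vv. Take dot products:
  L(u, v) = r_uu · N̂ = 0,
  M(u, v) = r_uv · N̂ = 0,
  N(u, v) = r_vv · N̂ = 3*sqrt(10)*u^2/(10*Abs(u)).
Evaluating at (u, v) = (3, -pi/5):
  L = 0, M = 0, N = 9*sqrt(10)/10.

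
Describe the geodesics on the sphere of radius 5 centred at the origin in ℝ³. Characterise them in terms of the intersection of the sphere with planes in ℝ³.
Geodesics on the sphere of radius 5 are great circles — circles of radius 5 obtained as the intersection of the sphere with planes through the origin (the centre of the sphere).

A curve α(t) of nonzero constant speed on the sphere of radius 5 is a geodesic iff its acceleration α̈ is everywhere normal to the surface, i.e. parallel to the radial vector α(t). Then d/dt(α × α̇) = α̇ × α̇ + α × α̈ = 0, so α × α̇ is a constant vector n ≠ 0 and α(t) · n = 0 for all t: α lies in the plane through the origin with normal n. The intersection of that plane with the sphere is a circle of radius 5 (a great circle). Conversely, a great circle traversed at constant speed has centripetal acceleration pointing at the origin, hence normal to the sphere, so every great circle is a geodesic.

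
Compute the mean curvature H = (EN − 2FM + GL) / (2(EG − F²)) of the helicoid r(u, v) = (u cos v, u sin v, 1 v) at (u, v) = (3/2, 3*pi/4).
H = 0

With E = 1, F = 0, G = u^2 + 1, L = 0, M = -1/sqrt(u^2 + 1), N = 0, assemble
  H = (EN − 2FM + GL) / (2(EG − F²)) = 0.
At (u, v) = (3/2, 3*pi/4): H = 0.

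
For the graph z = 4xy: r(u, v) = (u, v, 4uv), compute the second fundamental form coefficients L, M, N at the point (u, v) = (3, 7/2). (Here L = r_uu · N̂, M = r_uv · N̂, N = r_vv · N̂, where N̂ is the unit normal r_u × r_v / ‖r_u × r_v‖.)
L = 0;  M = 4*sqrt(341)/341;  N = 0

Compute the unit normal N̂(u, v) = (-4*v/sqrt(16*u^2 + 16*v^2 + 1), -4*u/sqrt(16*u^2 + 16*v^2 + 1), 1/sqrt(16*u^2 + 16*v^2 + 1)), and the second partials r_uu, r_uv, r_vv. Take dot products:
  L(u, v) = r_uu · N̂ = 0,
  M(u, v) = r_uv · N̂ = 4/sqrt(16*u^2 + 16*v^2 + 1),
  N(u, v) = r_vv · N̂ = 0.
Evaluating at (u, v) = (3, 7/2):
  L = 0, M = 4*sqrt(341)/341, N = 0.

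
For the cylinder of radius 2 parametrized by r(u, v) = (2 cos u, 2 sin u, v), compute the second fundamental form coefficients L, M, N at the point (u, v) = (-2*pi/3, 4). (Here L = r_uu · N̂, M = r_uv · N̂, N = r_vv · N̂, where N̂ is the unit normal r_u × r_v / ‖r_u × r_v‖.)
L = -2;  M = 0;  N = 0

Compute the unit normal N̂(u, v) = (cos(u), sin(u), 0), and the second partials r_uu, r_uv, r_vv. Take dot products:
  L(u, v) = r_uu · N̂ = -2,
  M(u, v) = r_uv · N̂ = 0,
  N(u, v) = r_vv · N̂ = 0.
Evaluating at (u, v) = (-2*pi/3, 4):
  L = -2, M = 0, N = 0.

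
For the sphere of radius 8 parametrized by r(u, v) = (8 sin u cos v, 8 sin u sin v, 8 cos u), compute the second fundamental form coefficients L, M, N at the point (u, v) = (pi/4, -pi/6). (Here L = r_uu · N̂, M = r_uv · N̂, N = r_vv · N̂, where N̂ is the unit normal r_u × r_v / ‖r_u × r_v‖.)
L = -8;  M = 0;  N = -4

Compute the unit normal N̂(u, v) = (sin(u)^2*cos(v)/Abs(sin(u)), sin(u)^2*sin(v)/Abs(sin(u)), sin(2*u)/(2*Abs(sin(u)))), and the second partials r_uu, r_uv, r_vv. Take dot products:
  L(u, v) = r_uu · N̂ = -8*sin(u)/Abs(sin(u)),
  M(u, v) = r_uv · N̂ = 0,
  N(u, v) = r_vv · N̂ = -8*sin(u)^3/Abs(sin(u)).
Evaluating at (u, v) = (pi/4, -pi/6):
  L = -8, M = 0, N = -4.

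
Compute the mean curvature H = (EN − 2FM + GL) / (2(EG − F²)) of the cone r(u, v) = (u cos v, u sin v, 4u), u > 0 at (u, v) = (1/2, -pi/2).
H = 4*sqrt(17)/17

With E = 17, F = 0, G = u^2, L = 0, M = 0, N = 4*sqrt(17)*u^2/(17*Abs(u)), assemble
  H = (EN − 2FM + GL) / (2(EG − F²)) = 2*sqrt(17)/(17*Abs(u)).
At (u, v) = (1/2, -pi/2): H = 4*sqrt(17)/17.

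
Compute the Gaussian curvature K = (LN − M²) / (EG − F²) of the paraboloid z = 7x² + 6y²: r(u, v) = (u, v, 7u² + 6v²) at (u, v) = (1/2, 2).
K = 42/97969

Coefficients of the first fundamental form: E = 196*u^2 + 1, F = 168*u*v, G = 144*v^2 + 1.
Coefficients of the second fundamental form: L = 14/sqrt(196*u^2 + 144*v^2 + 1), M = 0, N = 12/sqrt(196*u^2 + 144*v^2 + 1).
Assemble K = (LN − M²)/(EG − F²) = 168/(38416*u^4 + 56448*u^2*v^2 + 392*u^2 + 20736*v^4 + 288*v^2 + 1). At (u, v) = (1/2, 2): K = 42/97969.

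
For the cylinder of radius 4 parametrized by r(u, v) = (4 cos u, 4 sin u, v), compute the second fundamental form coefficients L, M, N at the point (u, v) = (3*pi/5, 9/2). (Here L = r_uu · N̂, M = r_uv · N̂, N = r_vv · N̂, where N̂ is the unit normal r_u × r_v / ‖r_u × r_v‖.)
L = -4;  M = 0;  N = 0

Compute the unit normal N̂(u, v) = (cos(u), sin(u), 0), and the second partials r_uu, r_uv, r_vv. Take dot products:
  L(u, v) = r_uu · N̂ = -4,
  M(u, v) = r_uv · N̂ = 0,
  N(u, v) = r_vv · N̂ = 0.
Evaluating at (u, v) = (3*pi/5, 9/2):
  L = -4, M = 0, N = 0.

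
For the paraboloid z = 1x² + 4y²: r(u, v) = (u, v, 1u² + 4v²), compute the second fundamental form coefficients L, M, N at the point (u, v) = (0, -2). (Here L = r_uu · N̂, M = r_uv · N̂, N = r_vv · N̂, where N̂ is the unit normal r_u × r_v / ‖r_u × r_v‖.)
L = 2*sqrt(257)/257;  M = 0;  N = 8*sqrt(257)/257

Compute the unit normal N̂(u, v) = (-2*u/sqrt(4*u^2 + 64*v^2 + 1), -8*v/sqrt(4*u^2 + 64*v^2 + 1), 1/sqrt(4*u^2 + 64*v^2 + 1)), and the second partials r_uu, r_uv, r_vv. Take dot products:
  L(u, v) = r_uu · N̂ = 2/sqrt(4*u^2 + 64*v^2 + 1),
  M(u, v) = r_uv · N̂ = 0,
  N(u, v) = r_vv · N̂ = 8/sqrt(4*u^2 + 64*v^2 + 1).
Evaluating at (u, v) = (0, -2):
  L = 2*sqrt(257)/257, M = 0, N = 8*sqrt(257)/257.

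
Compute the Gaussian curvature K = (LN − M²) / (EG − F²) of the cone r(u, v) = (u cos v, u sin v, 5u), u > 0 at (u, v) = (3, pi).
K = 0

Coefficients of the first fundamental form: E = 26, F = 0, G = u^2.
Coefficients of the second fundamental form: L = 0, M = 0, N = 5*sqrt(26)*u^2/(26*Abs(u)).
Assemble K = (LN − M²)/(EG − F²) = 0. At (u, v) = (3, pi): K = 0.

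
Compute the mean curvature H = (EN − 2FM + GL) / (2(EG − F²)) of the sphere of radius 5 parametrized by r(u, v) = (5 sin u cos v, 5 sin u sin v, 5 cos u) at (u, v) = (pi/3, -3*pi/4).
H = -1/5

With E = 25, F = 0, G = 25*sin(u)^2, L = -5*sin(u)/Abs(sin(u)), M = 0, N = -5*sin(u)^3/Abs(sin(u)), assemble
  H = (EN − 2FM + GL) / (2(EG − F²)) = -sin(u)/(5*Abs(sin(u))).
At (u, v) = (pi/3, -3*pi/4): H = -1/5.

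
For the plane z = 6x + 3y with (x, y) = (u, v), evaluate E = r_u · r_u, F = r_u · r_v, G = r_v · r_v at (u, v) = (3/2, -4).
E = 37;  F = 18;  G = 10

Partials: r_u = (1, 0, 6), r_v = (0, 1, 3). As functions of (u, v):
  E = r_u · r_u = 37,
  F = r_u · r_v = 18,
  G = r_v · r_v = 10.
Evaluating at (u, v) = (3/2, -4): E = 37, F = 18, G = 10.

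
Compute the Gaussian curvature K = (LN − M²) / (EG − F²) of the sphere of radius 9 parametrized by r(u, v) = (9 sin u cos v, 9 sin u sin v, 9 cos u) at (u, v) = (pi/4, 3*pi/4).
K = 1/81

Coefficients of the first fundamental form: E = 81, F = 0, G = 81*sin(u)^2.
Coefficients of the second fundamental form: L = -9*sin(u)/Abs(sin(u)), M = 0, N = -9*sin(u)^3/Abs(sin(u)).
Assemble K = (LN − M²)/(EG − F²) = 1/81. At (u, v) = (pi/4, 3*pi/4): K = 1/81.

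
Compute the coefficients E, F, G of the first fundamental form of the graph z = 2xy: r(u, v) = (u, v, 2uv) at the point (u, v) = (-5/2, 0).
E = 1;  F = 0;  G = 26

Partials: r_u = (1, 0, 2*v), r_v = (0, 1, 2*u). As functions of (u, v):
  E = r_u · r_u = 4*v^2 + 1,
  F = r_u · r_v = 4*u*v,
  G = r_v · r_v = 4*u^2 + 1.
Evaluating at (u, v) = (-5/2, 0): E = 1, F = 0, G = 26.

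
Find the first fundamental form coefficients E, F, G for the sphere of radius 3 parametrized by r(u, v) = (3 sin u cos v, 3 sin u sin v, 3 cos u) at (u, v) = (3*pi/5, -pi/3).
E = 9;  F = 0;  G = 9*sqrt(5)/8 + 45/8

Partials: r_u = (3*cos(u)*cos(v), 3*sin(v)*cos(u), -3*sin(u)), r_v = (-3*sin(u)*sin(v), 3*sin(u)*cos(v), 0). As functions of (u, v):
  E = r_u · r_u = 9,
  F = r_u · r_v = 0,
  G = r_v · r_v = 9*sin(u)^2.
Evaluating at (u, v) = (3*pi/5, -pi/3): E = 9, F = 0, G = 9*sqrt(5)/8 + 45/8.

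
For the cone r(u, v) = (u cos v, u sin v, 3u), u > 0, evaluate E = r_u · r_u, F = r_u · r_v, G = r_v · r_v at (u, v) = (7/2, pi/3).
E = 10;  F = 0;  G = 49/4

Partials: r_u = (cos(v), sin(v), 3), r_v = (-u*sin(v), u*cos(v), 0). As functions of (u, v):
  E = r_u · r_u = 10,
  F = r_u · r_v = 0,
  G = r_v · r_v = u^2.
Evaluating at (u, v) = (7/2, pi/3): E = 10, F = 0, G = 49/4.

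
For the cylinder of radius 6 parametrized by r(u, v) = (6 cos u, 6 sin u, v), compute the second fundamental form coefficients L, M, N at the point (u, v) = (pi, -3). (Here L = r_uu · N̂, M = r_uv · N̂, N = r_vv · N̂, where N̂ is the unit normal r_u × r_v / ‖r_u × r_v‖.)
L = -6;  M = 0;  N = 0

Compute the unit normal N̂(u, v) = (cos(u), sin(u), 0), and the second partials r_uu, r_uv, r_vv. Take dot products:
  L(u, v) = r_uu · N̂ = -6,
  M(u, v) = r_uv · N̂ = 0,
  N(u, v) = r_vv · N̂ = 0.
Evaluating at (u, v) = (pi, -3):
  L = -6, M = 0, N = 0.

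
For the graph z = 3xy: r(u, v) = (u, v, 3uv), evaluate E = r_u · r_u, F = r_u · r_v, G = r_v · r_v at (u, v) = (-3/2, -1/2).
E = 13/4;  F = 27/4;  G = 85/4

Partials: r_u = (1, 0, 3*v), r_v = (0, 1, 3*u). As functions of (u, v):
  E = r_u · r_u = 9*v^2 + 1,
  F = r_u · r_v = 9*u*v,
  G = r_v · r_v = 9*u^2 + 1.
Evaluating at (u, v) = (-3/2, -1/2): E = 13/4, F = 27/4, G = 85/4.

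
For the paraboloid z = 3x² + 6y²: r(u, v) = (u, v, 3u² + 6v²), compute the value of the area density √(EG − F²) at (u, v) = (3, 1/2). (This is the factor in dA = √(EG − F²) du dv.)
√(EG − F²)|_{(3, 1/2)} = 19

E = 36*u^2 + 1, F = 72*u*v, G = 144*v^2 + 1, so EG − F² = 36*u^2 + 144*v^2 + 1. Taking the positive square root: √(EG − F²) = sqrt(36*u^2 + 144*v^2 + 1). At (u, v) = (3, 1/2): 19.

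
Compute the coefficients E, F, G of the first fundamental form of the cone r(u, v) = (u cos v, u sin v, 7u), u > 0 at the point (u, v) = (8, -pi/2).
E = 50;  F = 0;  G = 64

Partials: r_u = (cos(v), sin(v), 7), r_v = (-u*sin(v), u*cos(v), 0). As functions of (u, v):
  E = r_u · r_u = 50,
  F = r_u · r_v = 0,
  G = r_v · r_v = u^2.
Evaluating at (u, v) = (8, -pi/2): E = 50, F = 0, G = 64.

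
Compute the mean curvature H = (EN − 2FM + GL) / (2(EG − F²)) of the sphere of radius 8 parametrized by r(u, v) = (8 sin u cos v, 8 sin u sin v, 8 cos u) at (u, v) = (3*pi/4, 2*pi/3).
H = -1/8

With E = 64, F = 0, G = 64*sin(u)^2, L = -8*sin(u)/Abs(sin(u)), M = 0, N = -8*sin(u)^3/Abs(sin(u)), assemble
  H = (EN − 2FM + GL) / (2(EG − F²)) = -sin(u)/(8*Abs(sin(u))).
At (u, v) = (3*pi/4, 2*pi/3): H = -1/8.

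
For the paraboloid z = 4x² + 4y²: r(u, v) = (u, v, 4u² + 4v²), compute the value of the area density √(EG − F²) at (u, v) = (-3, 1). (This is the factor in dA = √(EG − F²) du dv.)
√(EG − F²)|_{(-3, 1)} = sqrt(641)

E = 64*u^2 + 1, F = 64*u*v, G = 64*v^2 + 1, so EG − F² = 64*u^2 + 64*v^2 + 1. Taking the positive square root: √(EG − F²) = sqrt(64*u^2 + 64*v^2 + 1). At (u, v) = (-3, 1): sqrt(641).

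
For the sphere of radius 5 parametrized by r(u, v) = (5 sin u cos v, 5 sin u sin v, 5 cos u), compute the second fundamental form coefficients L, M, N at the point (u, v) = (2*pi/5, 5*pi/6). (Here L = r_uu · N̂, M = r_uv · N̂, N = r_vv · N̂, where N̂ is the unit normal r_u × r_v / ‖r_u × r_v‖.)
L = -5;  M = 0;  N = -25/8 - 5*sqrt(5)/8

Compute the unit normal N̂(u, v) = (sin(u)^2*cos(v)/Abs(sin(u)), sin(u)^2*sin(v)/Abs(sin(u)), sin(2*u)/(2*Abs(sin(u)))), and the second partials r_uu, r_uv, r_vv. Take dot products:
  L(u, v) = r_uu · N̂ = -5*sin(u)/Abs(sin(u)),
  M(u, v) = r_uv · N̂ = 0,
  N(u, v) = r_vv · N̂ = -5*sin(u)^3/Abs(sin(u)).
Evaluating at (u, v) = (2*pi/5, 5*pi/6):
  L = -5, M = 0, N = -25/8 - 5*sqrt(5)/8.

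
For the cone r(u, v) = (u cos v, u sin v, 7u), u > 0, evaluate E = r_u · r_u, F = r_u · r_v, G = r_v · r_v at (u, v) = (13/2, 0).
E = 50;  F = 0;  G = 169/4

Partials: r_u = (cos(v), sin(v), 7), r_v = (-u*sin(v), u*cos(v), 0). As functions of (u, v):
  E = r_u · r_u = 50,
  F = r_u · r_v = 0,
  G = r_v · r_v = u^2.
Evaluating at (u, v) = (13/2, 0): E = 50, F = 0, G = 169/4.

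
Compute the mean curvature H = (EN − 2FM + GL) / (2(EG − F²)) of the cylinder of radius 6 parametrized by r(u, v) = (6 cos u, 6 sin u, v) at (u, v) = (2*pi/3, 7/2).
H = -1/12

With E = 36, F = 0, G = 1, L = -6, M = 0, N = 0, assemble
  H = (EN − 2FM + GL) / (2(EG − F²)) = -1/12.
At (u, v) = (2*pi/3, 7/2): H = -1/12.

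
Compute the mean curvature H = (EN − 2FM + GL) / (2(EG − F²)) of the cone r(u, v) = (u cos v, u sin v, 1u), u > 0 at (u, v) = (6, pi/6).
H = sqrt(2)/24

With E = 2, F = 0, G = u^2, L = 0, M = 0, N = sqrt(2)*u^2/(2*Abs(u)), assemble
  H = (EN − 2FM + GL) / (2(EG − F²)) = sqrt(2)/(4*Abs(u)).
At (u, v) = (6, pi/6): H = sqrt(2)/24.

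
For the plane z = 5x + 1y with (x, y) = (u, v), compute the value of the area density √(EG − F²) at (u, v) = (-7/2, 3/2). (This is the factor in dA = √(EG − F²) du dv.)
√(EG − F²)|_{(-7/2, 3/2)} = 3*sqrt(3)

E = 26, F = 5, G = 2, so EG − F² = 27. Taking the positive square root: √(EG − F²) = 3*sqrt(3). At (u, v) = (-7/2, 3/2): 3*sqrt(3).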